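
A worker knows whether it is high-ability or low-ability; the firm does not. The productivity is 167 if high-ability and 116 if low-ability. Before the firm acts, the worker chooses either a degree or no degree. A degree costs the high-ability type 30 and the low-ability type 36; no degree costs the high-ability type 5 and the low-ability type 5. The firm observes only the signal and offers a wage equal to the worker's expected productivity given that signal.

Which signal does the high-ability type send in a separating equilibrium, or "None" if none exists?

Try high-ability → degree, low-ability → no degree:
  Under separation the firm infers type exactly: degree → high-ability (pays 167), no degree → low-ability (pays 116).
  High-ability: degree gives 167 − 30 = 137; no degree gives 116 − 5 = 111. No deviation. ✓
  Low-ability: no degree gives 116 − 5 = 111; degree gives 167 − 36 = 131. Would deviate. ✗
Try high-ability → no degree, low-ability → degree:
  Under separation the firm infers type exactly: no degree → high-ability (pays 167), degree → low-ability (pays 116).
  High-ability: no degree gives 167 − 5 = 162; degree gives 116 − 30 = 86. No deviation. ✓
  Low-ability: degree gives 116 − 36 = 80; no degree gives 167 − 5 = 162. Would deviate. ✗
Neither assignment is incentive-compatible.

None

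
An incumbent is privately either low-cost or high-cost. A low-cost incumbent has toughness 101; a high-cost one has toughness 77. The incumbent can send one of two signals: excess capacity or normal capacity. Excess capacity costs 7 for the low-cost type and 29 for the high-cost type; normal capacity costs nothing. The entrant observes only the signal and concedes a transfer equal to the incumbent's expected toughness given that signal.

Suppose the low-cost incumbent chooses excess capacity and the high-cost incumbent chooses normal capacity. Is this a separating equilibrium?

If types separate, excess capacity earns payment 101 and normal capacity earns 77.
Low-cost: excess capacity gives 101 − 7 = 94; normal capacity gives 77 − 0 = 77. No deviation. ✓
High-cost: normal capacity gives 77 − 0 = 77; excess capacity gives 101 − 29 = 72. No deviation. ✓
Both incentive constraints hold.

Yes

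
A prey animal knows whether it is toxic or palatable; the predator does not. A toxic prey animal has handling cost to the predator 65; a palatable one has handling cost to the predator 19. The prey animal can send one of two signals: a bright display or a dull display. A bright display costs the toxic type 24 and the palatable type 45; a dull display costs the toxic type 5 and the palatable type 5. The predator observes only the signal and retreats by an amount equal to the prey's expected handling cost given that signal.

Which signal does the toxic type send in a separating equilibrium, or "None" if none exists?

Try toxic → bright display, palatable → dull display:
  If types separate, bright display earns payment 65 and dull display earns 19.
  Toxic: bright display gives 65 − 24 = 41; dull display gives 19 − 5 = 14. No deviation. ✓
  Palatable: dull display gives 19 − 5 = 14; bright display gives 65 − 45 = 20. Would deviate. ✗
Try toxic → dull display, palatable → bright display:
  If types separate, dull display earns payment 65 and bright display earns 19.
  Toxic: dull display gives 65 − 5 = 60; bright display gives 19 − 24 = -5. No deviation. ✓
  Palatable: bright display gives 19 − 45 = -26; dull display gives 65 − 5 = 60. Would deviate. ✗
Neither assignment is incentive-compatible.

None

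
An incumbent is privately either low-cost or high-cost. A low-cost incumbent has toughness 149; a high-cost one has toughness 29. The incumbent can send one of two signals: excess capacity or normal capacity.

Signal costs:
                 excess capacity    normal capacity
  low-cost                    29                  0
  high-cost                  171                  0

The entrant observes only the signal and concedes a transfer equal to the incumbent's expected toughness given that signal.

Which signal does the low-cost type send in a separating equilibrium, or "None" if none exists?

excess capacity

Try low-cost → excess capacity, high-cost → normal capacity:
  If types separate, excess capacity earns payment 149 and normal capacity earns 29.
  Low-cost: excess capacity gives 149 − 29 = 120; normal capacity gives 29 − 0 = 29. No deviation. ✓
  High-cost: normal capacity gives 29 − 0 = 29; excess capacity gives 149 − 171 = -22. No deviation. ✓
Both hold — the low-cost type sends excess capacity.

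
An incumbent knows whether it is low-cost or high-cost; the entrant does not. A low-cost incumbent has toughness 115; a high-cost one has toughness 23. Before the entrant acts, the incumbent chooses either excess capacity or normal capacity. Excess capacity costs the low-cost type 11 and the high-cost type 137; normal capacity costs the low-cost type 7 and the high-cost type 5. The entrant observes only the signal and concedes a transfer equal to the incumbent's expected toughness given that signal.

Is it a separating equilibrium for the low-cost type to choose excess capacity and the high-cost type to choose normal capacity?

If types separate, excess capacity earns payment 115 and normal capacity earns 23.
Low-cost: excess capacity gives 115 − 11 = 104; normal capacity gives 23 − 7 = 16. No deviation. ✓
High-cost: normal capacity gives 23 − 5 = 18; excess capacity gives 115 − 137 = -22. No deviation. ✓
Neither type gains from mimicking the other.

Yes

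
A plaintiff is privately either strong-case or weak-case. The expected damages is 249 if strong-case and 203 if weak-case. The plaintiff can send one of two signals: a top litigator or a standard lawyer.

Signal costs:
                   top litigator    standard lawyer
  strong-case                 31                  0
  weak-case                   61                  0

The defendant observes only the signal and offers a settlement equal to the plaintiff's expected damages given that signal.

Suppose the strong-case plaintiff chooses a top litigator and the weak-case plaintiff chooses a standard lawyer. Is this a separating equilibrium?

Yes

If types separate, top litigator earns payment 249 and standard lawyer earns 203.
Strong-case: top litigator gives 249 − 31 = 218; standard lawyer gives 203 − 0 = 203. No deviation. ✓
Weak-case: standard lawyer gives 203 − 0 = 203; top litigator gives 249 − 61 = 188. No deviation. ✓
Neither type gains from mimicking the other.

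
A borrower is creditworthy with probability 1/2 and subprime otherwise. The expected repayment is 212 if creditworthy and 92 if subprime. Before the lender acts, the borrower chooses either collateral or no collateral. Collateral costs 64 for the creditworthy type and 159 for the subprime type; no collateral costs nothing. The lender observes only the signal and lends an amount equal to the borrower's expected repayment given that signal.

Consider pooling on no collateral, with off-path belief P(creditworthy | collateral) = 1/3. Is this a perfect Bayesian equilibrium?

At the pooled signal (no collateral) the lender holds the prior 1/2 and pays 1/2·212 + 1/2·92 = 152. Off-path (collateral) belief 1/3 gives 1/3·212 + 2/3·92 = 132.
Creditworthy: no collateral gives 152 − 0 = 152; collateral gives 132 − 64 = 68. Stays. ✓
Subprime: no collateral gives 152 − 0 = 152; collateral gives 132 − 159 = -27. Stays. ✓

Yes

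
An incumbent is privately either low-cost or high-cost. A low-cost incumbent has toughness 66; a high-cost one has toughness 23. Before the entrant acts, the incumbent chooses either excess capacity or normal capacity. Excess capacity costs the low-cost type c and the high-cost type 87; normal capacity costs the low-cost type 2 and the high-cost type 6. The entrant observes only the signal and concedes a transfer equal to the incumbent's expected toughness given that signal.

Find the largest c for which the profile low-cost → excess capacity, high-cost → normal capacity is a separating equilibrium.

Under separation: excess capacity → low-cost (pays 66); normal capacity → high-cost (pays 23).
High-cost: 23 − 6 = 17 ≥ 66 − 87 = -21. Holds regardless of c. ✓
Low-cost: 66 − c ≥ 23 − 2, so c ≤ 66 − 21 = 45.

45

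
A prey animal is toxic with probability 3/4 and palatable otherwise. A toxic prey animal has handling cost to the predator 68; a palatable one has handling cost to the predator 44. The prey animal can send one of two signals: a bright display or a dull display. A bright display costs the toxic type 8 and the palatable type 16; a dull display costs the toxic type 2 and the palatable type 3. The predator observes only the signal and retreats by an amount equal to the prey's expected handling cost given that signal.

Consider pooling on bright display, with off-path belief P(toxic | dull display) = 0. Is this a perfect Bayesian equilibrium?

On the equilibrium path (bright display) the predator holds the prior 3/4 and pays 3/4·68 + 1/4·44 = 62. Off-path (dull display) belief 0 gives 0·68 + 1·44 = 44.
Toxic: bright display gives 62 − 8 = 54; dull display gives 44 − 2 = 42. Stays. ✓
Palatable: bright display gives 62 − 16 = 46; dull display gives 44 − 3 = 41. Stays. ✓
Beliefs are Bayes-consistent on-path and both types best-respond.

Yes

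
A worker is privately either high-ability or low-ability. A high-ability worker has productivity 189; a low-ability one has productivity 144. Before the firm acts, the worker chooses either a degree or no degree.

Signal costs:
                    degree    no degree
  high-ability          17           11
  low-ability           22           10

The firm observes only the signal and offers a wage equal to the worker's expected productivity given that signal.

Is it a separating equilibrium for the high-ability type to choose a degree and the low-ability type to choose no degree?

No

Under separation the firm infers type exactly: degree → high-ability (pays 189), no degree → low-ability (pays 144).
High-ability: degree gives 189 − 17 = 172; no degree gives 144 − 11 = 133. No deviation. ✓
Low-ability: no degree gives 144 − 10 = 134; degree gives 189 − 22 = 167. Would deviate. ✗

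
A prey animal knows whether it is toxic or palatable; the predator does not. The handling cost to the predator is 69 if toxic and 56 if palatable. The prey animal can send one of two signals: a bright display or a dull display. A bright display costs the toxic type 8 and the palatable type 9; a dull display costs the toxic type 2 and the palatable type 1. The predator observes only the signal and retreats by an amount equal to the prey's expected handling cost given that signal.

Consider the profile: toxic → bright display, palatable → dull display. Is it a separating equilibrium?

If types separate, bright display earns payment 69 and dull display earns 56.
Toxic: bright display gives 69 − 8 = 61; dull display gives 56 − 2 = 54. No deviation. ✓
Palatable: dull display gives 56 − 1 = 55; bright display gives 69 − 9 = 60. Would deviate. ✗

No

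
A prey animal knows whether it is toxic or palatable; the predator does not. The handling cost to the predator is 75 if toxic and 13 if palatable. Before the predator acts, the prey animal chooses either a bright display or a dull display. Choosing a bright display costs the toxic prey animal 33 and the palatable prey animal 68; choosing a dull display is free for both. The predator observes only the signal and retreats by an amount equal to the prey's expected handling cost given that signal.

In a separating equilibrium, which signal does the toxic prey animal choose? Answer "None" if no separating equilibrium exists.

bright display

Try toxic → bright display, palatable → dull display:
  If types separate, bright display earns payment 75 and dull display earns 13.
  Toxic: bright display gives 75 − 33 = 42; dull display gives 13 − 0 = 13. No deviation. ✓
  Palatable: dull display gives 13 − 0 = 13; bright display gives 75 − 68 = 7. No deviation. ✓
Both hold — the toxic type sends bright display.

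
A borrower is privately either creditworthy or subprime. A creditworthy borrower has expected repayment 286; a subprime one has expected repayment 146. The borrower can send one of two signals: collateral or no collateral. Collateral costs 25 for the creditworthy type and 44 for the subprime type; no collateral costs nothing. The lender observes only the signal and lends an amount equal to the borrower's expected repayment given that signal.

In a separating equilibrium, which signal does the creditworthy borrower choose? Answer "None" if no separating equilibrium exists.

Try creditworthy → collateral, subprime → no collateral:
  If types separate, collateral earns payment 286 and no collateral earns 146.
  Creditworthy: collateral gives 286 − 25 = 261; no collateral gives 146 − 0 = 146. No deviation. ✓
  Subprime: no collateral gives 146 − 0 = 146; collateral gives 286 − 44 = 242. Would deviate. ✗
Try creditworthy → no collateral, subprime → collateral:
  If types separate, no collateral earns payment 286 and collateral earns 146.
  Creditworthy: no collateral gives 286 − 0 = 286; collateral gives 146 − 25 = 121. No deviation. ✓
  Subprime: collateral gives 146 − 44 = 102; no collateral gives 286 − 0 = 286. Would deviate. ✗
Neither assignment is incentive-compatible.

None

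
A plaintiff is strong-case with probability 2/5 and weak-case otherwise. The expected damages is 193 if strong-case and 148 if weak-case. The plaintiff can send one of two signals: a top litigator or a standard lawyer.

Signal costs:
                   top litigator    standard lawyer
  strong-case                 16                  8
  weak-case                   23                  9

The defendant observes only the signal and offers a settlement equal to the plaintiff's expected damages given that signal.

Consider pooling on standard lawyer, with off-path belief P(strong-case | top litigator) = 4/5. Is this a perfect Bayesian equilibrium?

No

On the equilibrium path (standard lawyer) the defendant holds the prior 2/5 and pays 2/5·193 + 3/5·148 = 166. Off-path (top litigator) belief 4/5 gives 4/5·193 + 1/5·148 = 184.
Strong-case: standard lawyer gives 166 − 8 = 158; top litigator gives 184 − 16 = 168. Deviates. ✗
Weak-case: standard lawyer gives 166 − 9 = 157; top litigator gives 184 − 23 = 161. Deviates. ✗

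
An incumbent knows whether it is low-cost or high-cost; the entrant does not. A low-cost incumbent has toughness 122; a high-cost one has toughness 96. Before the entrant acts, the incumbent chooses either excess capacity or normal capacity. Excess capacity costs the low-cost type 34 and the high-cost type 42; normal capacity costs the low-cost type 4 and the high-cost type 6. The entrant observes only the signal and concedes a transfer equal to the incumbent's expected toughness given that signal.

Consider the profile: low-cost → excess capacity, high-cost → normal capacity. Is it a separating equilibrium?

If types separate, excess capacity earns payment 122 and normal capacity earns 96.
Low-cost: excess capacity gives 122 − 34 = 88; normal capacity gives 96 − 4 = 92. Would deviate. ✗
High-cost: normal capacity gives 96 − 6 = 90; excess capacity gives 122 − 42 = 80. No deviation. ✓

No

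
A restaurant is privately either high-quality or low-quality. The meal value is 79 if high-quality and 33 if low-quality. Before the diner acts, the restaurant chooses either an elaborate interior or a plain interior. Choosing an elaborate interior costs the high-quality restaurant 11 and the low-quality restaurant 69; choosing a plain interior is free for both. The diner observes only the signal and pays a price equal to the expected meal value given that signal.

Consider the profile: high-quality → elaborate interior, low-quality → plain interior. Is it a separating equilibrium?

Yes

Under separation the diner infers type exactly: elaborate interior → high-quality (pays 79), plain interior → low-quality (pays 33).
High-quality: elaborate interior gives 79 − 11 = 68; plain interior gives 33 − 0 = 33. No deviation. ✓
Low-quality: plain interior gives 33 − 0 = 33; elaborate interior gives 79 − 69 = 10. No deviation. ✓
Neither type gains from mimicking the other.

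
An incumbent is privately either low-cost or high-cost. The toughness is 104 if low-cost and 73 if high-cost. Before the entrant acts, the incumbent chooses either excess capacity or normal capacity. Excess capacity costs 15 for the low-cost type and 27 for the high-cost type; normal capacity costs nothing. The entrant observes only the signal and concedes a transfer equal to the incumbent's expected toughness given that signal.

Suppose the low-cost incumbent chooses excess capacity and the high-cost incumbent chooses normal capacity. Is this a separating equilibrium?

If types separate, excess capacity earns payment 104 and normal capacity earns 73.
Low-cost: excess capacity gives 104 − 15 = 89; normal capacity gives 73 − 0 = 73. No deviation. ✓
High-cost: normal capacity gives 73 − 0 = 73; excess capacity gives 104 − 27 = 77. Would deviate. ✗

No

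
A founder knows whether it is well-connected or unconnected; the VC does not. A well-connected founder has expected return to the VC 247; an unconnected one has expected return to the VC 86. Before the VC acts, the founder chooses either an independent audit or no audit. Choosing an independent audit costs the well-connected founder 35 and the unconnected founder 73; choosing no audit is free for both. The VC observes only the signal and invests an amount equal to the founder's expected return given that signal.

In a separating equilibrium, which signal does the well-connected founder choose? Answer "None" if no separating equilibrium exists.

None

Try well-connected → audit, unconnected → no audit:
  Under separation the VC infers type exactly: audit → well-connected (pays 247), no audit → unconnected (pays 86).
  Well-connected: audit gives 247 − 35 = 212; no audit gives 86 − 0 = 86. No deviation. ✓
  Unconnected: no audit gives 86 − 0 = 86; audit gives 247 − 73 = 174. Would deviate. ✗
Try well-connected → no audit, unconnected → audit:
  Under separation the VC infers type exactly: no audit → well-connected (pays 247), audit → unconnected (pays 86).
  Well-connected: no audit gives 247 − 0 = 247; audit gives 86 − 35 = 51. No deviation. ✓
  Unconnected: audit gives 86 − 73 = 13; no audit gives 247 − 0 = 247. Would deviate. ✗
Neither assignment is incentive-compatible.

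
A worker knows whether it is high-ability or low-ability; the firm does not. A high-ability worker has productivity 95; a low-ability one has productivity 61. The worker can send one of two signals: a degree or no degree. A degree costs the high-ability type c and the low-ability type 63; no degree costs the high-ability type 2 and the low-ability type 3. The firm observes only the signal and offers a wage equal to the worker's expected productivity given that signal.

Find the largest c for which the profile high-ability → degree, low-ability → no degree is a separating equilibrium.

36

Under separation: degree → high-ability (pays 95); no degree → low-ability (pays 61).
Low-ability: 61 − 3 = 58 ≥ 95 − 63 = 32. Holds regardless of c. ✓
High-ability: 95 − c ≥ 61 − 2, so c ≤ 95 − 59 = 36.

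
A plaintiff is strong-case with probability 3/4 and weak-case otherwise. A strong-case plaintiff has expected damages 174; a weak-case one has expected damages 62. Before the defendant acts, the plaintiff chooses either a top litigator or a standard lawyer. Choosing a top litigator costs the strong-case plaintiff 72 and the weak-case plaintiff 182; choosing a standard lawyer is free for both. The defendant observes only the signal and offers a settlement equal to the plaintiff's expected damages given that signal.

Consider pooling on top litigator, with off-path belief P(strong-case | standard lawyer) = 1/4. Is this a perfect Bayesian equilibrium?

At the pooled signal (top litigator) the defendant holds the prior 3/4 and pays 3/4·174 + 1/4·62 = 146. Off-path (standard lawyer) belief 1/4 gives 1/4·174 + 3/4·62 = 90.
Strong-case: top litigator gives 146 − 72 = 74; standard lawyer gives 90 − 0 = 90. Deviates. ✗
Weak-case: top litigator gives 146 − 182 = -36; standard lawyer gives 90 − 0 = 90. Deviates. ✗

No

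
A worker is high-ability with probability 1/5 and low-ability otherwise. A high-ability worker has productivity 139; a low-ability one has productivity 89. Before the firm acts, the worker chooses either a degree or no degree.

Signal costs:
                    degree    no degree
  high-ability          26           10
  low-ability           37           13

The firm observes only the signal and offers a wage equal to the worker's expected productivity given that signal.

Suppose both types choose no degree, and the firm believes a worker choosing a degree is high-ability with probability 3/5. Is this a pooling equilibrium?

At the pooled signal (no degree) the firm holds the prior 1/5 and pays 1/5·139 + 4/5·89 = 99. Off-path (degree) belief 3/5 gives 3/5·139 + 2/5·89 = 119.
High-ability: no degree gives 99 − 10 = 89; degree gives 119 − 26 = 93. Deviates. ✗
Low-ability: no degree gives 99 − 13 = 86; degree gives 119 − 37 = 82. Stays. ✓

No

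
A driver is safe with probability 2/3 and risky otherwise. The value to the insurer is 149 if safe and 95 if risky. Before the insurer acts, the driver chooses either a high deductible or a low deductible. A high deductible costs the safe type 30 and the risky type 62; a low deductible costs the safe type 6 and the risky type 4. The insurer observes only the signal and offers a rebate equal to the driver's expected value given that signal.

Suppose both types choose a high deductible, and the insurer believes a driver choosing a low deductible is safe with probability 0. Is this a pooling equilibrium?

No

At the pooled signal (high deductible) the insurer holds the prior 2/3 and pays 2/3·149 + 1/3·95 = 131. Off-path (low deductible) belief 0 gives 0·149 + 1·95 = 95.
Safe: high deductible gives 131 − 30 = 101; low deductible gives 95 − 6 = 89. Stays. ✓
Risky: high deductible gives 131 − 62 = 69; low deductible gives 95 − 4 = 91. Deviates. ✗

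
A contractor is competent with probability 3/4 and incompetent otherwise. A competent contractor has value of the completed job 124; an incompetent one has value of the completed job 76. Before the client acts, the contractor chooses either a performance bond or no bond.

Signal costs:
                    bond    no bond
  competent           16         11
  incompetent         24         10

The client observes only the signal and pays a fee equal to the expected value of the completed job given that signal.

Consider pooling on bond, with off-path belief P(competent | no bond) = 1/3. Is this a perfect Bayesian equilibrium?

Yes

At the pooled signal (bond) the client holds the prior 3/4 and pays 3/4·124 + 1/4·76 = 112. Off-path (no bond) belief 1/3 gives 1/3·124 + 2/3·76 = 92.
Competent: bond gives 112 − 16 = 96; no bond gives 92 − 11 = 81. Stays. ✓
Incompetent: bond gives 112 − 24 = 88; no bond gives 92 − 10 = 82. Stays. ✓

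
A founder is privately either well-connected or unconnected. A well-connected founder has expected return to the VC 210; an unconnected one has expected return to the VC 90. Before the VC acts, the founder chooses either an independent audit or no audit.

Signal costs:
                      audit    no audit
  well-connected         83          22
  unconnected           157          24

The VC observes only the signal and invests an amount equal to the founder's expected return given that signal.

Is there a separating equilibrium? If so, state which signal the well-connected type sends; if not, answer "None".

audit

Try well-connected → audit, unconnected → no audit:
  If types separate, audit earns payment 210 and no audit earns 90.
  Well-connected: audit gives 210 − 83 = 127; no audit gives 90 − 22 = 68. No deviation. ✓
  Unconnected: no audit gives 90 − 24 = 66; audit gives 210 − 157 = 53. No deviation. ✓
Both hold — the well-connected type sends audit.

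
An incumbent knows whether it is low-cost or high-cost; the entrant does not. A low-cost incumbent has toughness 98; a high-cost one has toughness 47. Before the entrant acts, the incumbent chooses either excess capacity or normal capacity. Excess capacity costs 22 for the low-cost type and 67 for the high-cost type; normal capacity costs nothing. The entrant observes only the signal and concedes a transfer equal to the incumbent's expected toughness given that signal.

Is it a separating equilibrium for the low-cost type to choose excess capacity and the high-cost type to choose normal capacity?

If types separate, excess capacity earns payment 98 and normal capacity earns 47.
Low-cost: excess capacity gives 98 − 22 = 76; normal capacity gives 47 − 0 = 47. No deviation. ✓
High-cost: normal capacity gives 47 − 0 = 47; excess capacity gives 98 − 67 = 31. No deviation. ✓
Both incentive constraints hold.

Yes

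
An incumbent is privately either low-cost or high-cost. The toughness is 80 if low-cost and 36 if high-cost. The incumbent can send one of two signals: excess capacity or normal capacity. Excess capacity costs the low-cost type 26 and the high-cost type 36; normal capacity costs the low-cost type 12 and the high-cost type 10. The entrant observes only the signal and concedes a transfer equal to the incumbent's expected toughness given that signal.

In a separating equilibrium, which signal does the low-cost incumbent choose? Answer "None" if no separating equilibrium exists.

Try low-cost → excess capacity, high-cost → normal capacity:
  If types separate, excess capacity earns payment 80 and normal capacity earns 36.
  Low-cost: excess capacity gives 80 − 26 = 54; normal capacity gives 36 − 12 = 24. No deviation. ✓
  High-cost: normal capacity gives 36 − 10 = 26; excess capacity gives 80 − 36 = 44. Would deviate. ✗
Try low-cost → normal capacity, high-cost → excess capacity:
  If types separate, normal capacity earns payment 80 and excess capacity earns 36.
  Low-cost: normal capacity gives 80 − 12 = 68; excess capacity gives 36 − 26 = 10. No deviation. ✓
  High-cost: excess capacity gives 36 − 36 = 0; normal capacity gives 80 − 10 = 70. Would deviate. ✗
Neither assignment is incentive-compatible.

None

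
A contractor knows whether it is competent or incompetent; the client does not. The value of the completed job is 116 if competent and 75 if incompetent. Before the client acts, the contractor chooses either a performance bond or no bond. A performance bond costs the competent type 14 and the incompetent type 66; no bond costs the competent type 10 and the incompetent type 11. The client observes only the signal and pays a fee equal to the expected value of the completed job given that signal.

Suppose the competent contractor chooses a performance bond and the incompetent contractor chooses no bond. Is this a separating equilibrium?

If types separate, bond earns payment 116 and no bond earns 75.
Competent: bond gives 116 − 14 = 102; no bond gives 75 − 10 = 65. No deviation. ✓
Incompetent: no bond gives 75 − 11 = 64; bond gives 116 − 66 = 50. No deviation. ✓
Both incentive constraints hold.

Yes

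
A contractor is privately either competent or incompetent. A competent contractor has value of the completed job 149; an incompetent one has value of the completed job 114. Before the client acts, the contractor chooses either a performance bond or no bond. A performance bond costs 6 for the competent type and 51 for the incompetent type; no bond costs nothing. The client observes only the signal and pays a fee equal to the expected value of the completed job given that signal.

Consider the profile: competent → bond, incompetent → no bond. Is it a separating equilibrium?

If types separate, bond earns payment 149 and no bond earns 114.
Competent: bond gives 149 − 6 = 143; no bond gives 114 − 0 = 114. No deviation. ✓
Incompetent: no bond gives 114 − 0 = 114; bond gives 149 − 51 = 98. No deviation. ✓
Both incentive constraints hold.

Yes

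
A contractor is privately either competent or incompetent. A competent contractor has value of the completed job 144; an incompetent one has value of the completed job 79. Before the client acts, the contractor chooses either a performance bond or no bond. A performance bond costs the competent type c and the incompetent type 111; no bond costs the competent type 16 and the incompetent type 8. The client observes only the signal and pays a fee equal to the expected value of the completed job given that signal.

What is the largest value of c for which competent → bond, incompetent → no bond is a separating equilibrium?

Under separation: bond → competent (pays 144); no bond → incompetent (pays 79).
Incompetent: 79 − 8 = 71 ≥ 144 − 111 = 33. Holds regardless of c. ✓
Competent: 144 − c ≥ 79 − 16, so c ≤ 144 − 63 = 81.

81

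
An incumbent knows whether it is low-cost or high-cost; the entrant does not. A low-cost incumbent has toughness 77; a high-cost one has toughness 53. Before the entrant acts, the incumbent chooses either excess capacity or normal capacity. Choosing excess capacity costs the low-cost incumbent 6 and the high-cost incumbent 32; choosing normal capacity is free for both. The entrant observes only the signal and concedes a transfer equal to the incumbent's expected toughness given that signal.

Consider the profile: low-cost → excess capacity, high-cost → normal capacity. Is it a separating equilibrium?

Yes

Under separation the entrant infers type exactly: excess capacity → low-cost (pays 77), normal capacity → high-cost (pays 53).
Low-cost: excess capacity gives 77 − 6 = 71; normal capacity gives 53 − 0 = 53. No deviation. ✓
High-cost: normal capacity gives 53 − 0 = 53; excess capacity gives 77 − 32 = 45. No deviation. ✓
Both incentive constraints hold.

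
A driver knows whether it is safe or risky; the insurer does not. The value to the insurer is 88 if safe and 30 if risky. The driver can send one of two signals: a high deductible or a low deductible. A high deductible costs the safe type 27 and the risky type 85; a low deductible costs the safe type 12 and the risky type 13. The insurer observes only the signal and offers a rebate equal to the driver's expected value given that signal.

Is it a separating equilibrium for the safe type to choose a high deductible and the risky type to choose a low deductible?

Yes

Under separation the insurer infers type exactly: high deductible → safe (pays 88), low deductible → risky (pays 30).
Safe: high deductible gives 88 − 27 = 61; low deductible gives 30 − 12 = 18. No deviation. ✓
Risky: low deductible gives 30 − 13 = 17; high deductible gives 88 − 85 = 3. No deviation. ✓
Both incentive constraints hold.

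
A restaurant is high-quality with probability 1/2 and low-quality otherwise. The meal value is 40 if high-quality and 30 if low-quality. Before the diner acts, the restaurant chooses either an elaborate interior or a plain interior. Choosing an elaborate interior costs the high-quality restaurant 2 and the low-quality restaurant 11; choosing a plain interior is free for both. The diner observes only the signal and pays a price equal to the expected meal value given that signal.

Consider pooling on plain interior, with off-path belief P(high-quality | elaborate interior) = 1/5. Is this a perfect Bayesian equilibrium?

At the pooled signal (plain interior) the diner holds the prior 1/2 and pays 1/2·40 + 1/2·30 = 35. Off-path (elaborate interior) belief 1/5 gives 1/5·40 + 4/5·30 = 32.
High-quality: plain interior gives 35 − 0 = 35; elaborate interior gives 32 − 2 = 30. Stays. ✓
Low-quality: plain interior gives 35 − 0 = 35; elaborate interior gives 32 − 11 = 21. Stays. ✓

Yes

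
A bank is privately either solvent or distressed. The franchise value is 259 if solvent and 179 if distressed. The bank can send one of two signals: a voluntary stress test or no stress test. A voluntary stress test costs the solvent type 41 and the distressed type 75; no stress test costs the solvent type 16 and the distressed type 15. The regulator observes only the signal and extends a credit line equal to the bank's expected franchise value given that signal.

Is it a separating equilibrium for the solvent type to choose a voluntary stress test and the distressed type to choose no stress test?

No

If types separate, stress test earns payment 259 and no stress test earns 179.
Solvent: stress test gives 259 − 41 = 218; no stress test gives 179 − 16 = 163. No deviation. ✓
Distressed: no stress test gives 179 − 15 = 164; stress test gives 259 − 75 = 184. Would deviate. ✗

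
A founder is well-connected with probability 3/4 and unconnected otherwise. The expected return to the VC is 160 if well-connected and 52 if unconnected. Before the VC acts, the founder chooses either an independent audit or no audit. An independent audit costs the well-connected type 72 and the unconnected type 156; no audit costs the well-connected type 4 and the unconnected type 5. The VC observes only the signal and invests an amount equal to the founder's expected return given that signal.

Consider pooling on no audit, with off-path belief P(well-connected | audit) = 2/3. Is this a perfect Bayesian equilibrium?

Yes

At the pooled signal (no audit) the VC holds the prior 3/4 and pays 3/4·160 + 1/4·52 = 133. Off-path (audit) belief 2/3 gives 2/3·160 + 1/3·52 = 124.
Well-connected: no audit gives 133 − 4 = 129; audit gives 124 − 72 = 52. Stays. ✓
Unconnected: no audit gives 133 − 5 = 128; audit gives 124 − 156 = -32. Stays. ✓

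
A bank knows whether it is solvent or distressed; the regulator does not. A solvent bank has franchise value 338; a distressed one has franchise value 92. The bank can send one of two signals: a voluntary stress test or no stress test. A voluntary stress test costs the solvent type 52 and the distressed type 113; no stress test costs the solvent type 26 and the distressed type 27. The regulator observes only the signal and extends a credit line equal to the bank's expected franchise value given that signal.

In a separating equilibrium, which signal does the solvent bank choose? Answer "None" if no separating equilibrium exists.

None

Try solvent → stress test, distressed → no stress test:
  If types separate, stress test earns payment 338 and no stress test earns 92.
  Solvent: stress test gives 338 − 52 = 286; no stress test gives 92 − 26 = 66. No deviation. ✓
  Distressed: no stress test gives 92 − 27 = 65; stress test gives 338 − 113 = 225. Would deviate. ✗
Try solvent → no stress test, distressed → stress test:
  If types separate, no stress test earns payment 338 and stress test earns 92.
  Solvent: no stress test gives 338 − 26 = 312; stress test gives 92 − 52 = 40. No deviation. ✓
  Distressed: stress test gives 92 − 113 = -21; no stress test gives 338 − 27 = 311. Would deviate. ✗
Neither assignment is incentive-compatible.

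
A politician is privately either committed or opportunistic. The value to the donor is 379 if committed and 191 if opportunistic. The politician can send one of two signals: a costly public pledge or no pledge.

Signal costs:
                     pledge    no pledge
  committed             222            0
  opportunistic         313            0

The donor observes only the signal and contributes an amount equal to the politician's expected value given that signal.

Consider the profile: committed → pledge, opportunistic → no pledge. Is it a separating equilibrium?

Under separation the donor infers type exactly: pledge → committed (pays 379), no pledge → opportunistic (pays 191).
Committed: pledge gives 379 − 222 = 157; no pledge gives 191 − 0 = 191. Would deviate. ✗
Opportunistic: no pledge gives 191 − 0 = 191; pledge gives 379 − 313 = 66. No deviation. ✓

No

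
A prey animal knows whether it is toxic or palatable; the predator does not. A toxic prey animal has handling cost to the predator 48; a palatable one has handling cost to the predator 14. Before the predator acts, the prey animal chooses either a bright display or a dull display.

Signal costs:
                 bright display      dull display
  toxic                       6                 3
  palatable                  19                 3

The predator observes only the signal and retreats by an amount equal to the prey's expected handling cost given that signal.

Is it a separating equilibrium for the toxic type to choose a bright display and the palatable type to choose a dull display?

No

If types separate, bright display earns payment 48 and dull display earns 14.
Toxic: bright display gives 48 − 6 = 42; dull display gives 14 − 3 = 11. No deviation. ✓
Palatable: dull display gives 14 − 3 = 11; bright display gives 48 − 19 = 29. Would deviate. ✗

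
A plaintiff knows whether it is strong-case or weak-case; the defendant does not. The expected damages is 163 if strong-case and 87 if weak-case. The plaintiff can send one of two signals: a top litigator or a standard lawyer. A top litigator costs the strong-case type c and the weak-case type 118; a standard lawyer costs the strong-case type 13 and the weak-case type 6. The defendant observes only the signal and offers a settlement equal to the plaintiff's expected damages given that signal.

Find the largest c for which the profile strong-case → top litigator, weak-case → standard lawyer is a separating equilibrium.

Under separation: top litigator → strong-case (pays 163); standard lawyer → weak-case (pays 87).
Weak-case: 87 − 6 = 81 ≥ 163 − 118 = 45. Holds regardless of c. ✓
Strong-case: 163 − c ≥ 87 − 13, so c ≤ 163 − 74 = 89.

89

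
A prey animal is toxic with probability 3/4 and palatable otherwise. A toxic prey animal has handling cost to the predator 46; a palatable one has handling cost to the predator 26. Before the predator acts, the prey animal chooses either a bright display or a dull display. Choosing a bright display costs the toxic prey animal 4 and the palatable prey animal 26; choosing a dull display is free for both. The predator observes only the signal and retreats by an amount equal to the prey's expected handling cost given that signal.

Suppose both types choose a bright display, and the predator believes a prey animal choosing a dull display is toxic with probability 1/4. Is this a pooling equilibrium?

On the equilibrium path (bright display) the predator holds the prior 3/4 and pays 3/4·46 + 1/4·26 = 41. Off-path (dull display) belief 1/4 gives 1/4·46 + 3/4·26 = 31.
Toxic: bright display gives 41 − 4 = 37; dull display gives 31 − 0 = 31. Stays. ✓
Palatable: bright display gives 41 − 26 = 15; dull display gives 31 − 0 = 31. Deviates. ✗

No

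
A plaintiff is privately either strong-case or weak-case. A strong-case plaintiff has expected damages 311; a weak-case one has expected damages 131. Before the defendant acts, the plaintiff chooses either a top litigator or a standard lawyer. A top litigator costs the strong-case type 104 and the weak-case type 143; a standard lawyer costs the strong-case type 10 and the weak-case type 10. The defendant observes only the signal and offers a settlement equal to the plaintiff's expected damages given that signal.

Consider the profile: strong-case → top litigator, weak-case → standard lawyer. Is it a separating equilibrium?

No

If types separate, top litigator earns payment 311 and standard lawyer earns 131.
Strong-case: top litigator gives 311 − 104 = 207; standard lawyer gives 131 − 10 = 121. No deviation. ✓
Weak-case: standard lawyer gives 131 − 10 = 121; top litigator gives 311 − 143 = 168. Would deviate. ✗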